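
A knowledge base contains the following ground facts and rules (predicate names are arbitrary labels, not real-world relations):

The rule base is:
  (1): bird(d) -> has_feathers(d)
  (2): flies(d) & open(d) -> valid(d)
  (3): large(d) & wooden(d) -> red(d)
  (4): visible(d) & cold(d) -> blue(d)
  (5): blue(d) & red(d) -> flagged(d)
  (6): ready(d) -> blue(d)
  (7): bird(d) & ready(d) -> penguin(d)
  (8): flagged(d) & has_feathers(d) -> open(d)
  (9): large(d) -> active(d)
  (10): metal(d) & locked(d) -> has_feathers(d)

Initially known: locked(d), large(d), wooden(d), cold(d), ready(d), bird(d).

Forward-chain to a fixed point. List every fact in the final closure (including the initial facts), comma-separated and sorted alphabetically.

Round 1 — (1), (3), (6), (7), (9), derive has_feathers(d), red(d), blue(d), penguin(d), active(d).
Round 2 — (5), derive flagged(d).
Round 3 — (8), derive open(d).

active(d), bird(d), blue(d), cold(d), flagged(d), has_feathers(d), large(d), locked(d), open(d), penguin(d), ready(d), red(d), wooden(d)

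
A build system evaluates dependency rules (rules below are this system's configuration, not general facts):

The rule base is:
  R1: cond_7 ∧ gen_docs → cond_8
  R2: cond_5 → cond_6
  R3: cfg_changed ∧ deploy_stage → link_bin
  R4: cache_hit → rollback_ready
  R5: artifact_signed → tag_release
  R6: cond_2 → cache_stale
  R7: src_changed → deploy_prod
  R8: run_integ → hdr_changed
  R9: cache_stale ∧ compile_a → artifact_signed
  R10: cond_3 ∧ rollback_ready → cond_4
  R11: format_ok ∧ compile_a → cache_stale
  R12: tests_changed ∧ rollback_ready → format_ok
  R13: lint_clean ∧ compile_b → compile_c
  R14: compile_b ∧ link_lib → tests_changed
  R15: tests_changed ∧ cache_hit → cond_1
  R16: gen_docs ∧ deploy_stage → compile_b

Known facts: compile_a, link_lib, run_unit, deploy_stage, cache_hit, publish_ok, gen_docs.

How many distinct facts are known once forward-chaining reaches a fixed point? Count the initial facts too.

15

Round 1: R4 [cache_hit → rollback_ready]; R16 [gen_docs ∧ deploy_stage → compile_b]. Adds rollback_ready, compile_b.
Round 2: R14 [compile_b ∧ link_lib → tests_changed]. Adds tests_changed.
Round 3: R12 [tests_changed ∧ rollback_ready → format_ok]; R15 [tests_changed ∧ cache_hit → cond_1]. Adds format_ok, cond_1.
Round 4: R11 [format_ok ∧ compile_a → cache_stale]. Adds cache_stale.
Round 5: R9 [cache_stale ∧ compile_a → artifact_signed]. Adds artifact_signed.
Round 6: R5 [artifact_signed → tag_release]. Adds tag_release.
Closure: {artifact_signed, cache_hit, cache_stale, compile_a, compile_b, cond_1, deploy_stage, format_ok, gen_docs, link_lib, publish_ok, rollback_ready, run_unit, tag_release, tests_changed} — 15 facts.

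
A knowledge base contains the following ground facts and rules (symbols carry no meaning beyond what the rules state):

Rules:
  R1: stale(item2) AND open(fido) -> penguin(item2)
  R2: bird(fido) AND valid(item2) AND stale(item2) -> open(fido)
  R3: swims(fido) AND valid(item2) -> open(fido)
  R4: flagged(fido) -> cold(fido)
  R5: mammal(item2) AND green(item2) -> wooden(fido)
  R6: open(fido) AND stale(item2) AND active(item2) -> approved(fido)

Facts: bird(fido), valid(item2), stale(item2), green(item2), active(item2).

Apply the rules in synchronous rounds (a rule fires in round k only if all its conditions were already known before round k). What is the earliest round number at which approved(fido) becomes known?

Round 1 fires R2, giving open(fido).
Round 2 fires R1, R6, giving penguin(item2), approved(fido).
approved(fido) first appears in round 2.

2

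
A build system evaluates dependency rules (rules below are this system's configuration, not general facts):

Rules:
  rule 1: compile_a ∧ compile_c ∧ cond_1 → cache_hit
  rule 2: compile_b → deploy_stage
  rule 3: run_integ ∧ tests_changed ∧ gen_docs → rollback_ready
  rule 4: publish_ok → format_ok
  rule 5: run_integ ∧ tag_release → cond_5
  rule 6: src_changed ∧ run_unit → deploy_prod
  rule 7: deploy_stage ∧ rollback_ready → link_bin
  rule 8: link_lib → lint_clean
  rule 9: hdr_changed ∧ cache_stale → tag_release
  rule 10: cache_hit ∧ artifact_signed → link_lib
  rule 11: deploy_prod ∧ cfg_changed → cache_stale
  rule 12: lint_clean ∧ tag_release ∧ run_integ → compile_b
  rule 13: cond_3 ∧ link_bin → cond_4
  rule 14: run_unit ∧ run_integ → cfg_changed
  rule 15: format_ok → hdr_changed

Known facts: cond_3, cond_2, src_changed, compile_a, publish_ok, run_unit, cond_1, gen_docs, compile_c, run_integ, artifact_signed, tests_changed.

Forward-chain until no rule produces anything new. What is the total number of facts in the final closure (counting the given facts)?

Round 1: rule 1 [compile_a ∧ compile_c ∧ cond_1 → cache_hit]; rule 3 [run_integ ∧ tests_changed ∧ gen_docs → rollback_ready]; rule 4 [publish_ok → format_ok]; rule 6 [src_changed ∧ run_unit → deploy_prod]; rule 14 [run_unit ∧ run_integ → cfg_changed]. Adds cache_hit, rollback_ready, format_ok, deploy_prod, cfg_changed.
Round 2: rule 10 [cache_hit ∧ artifact_signed → link_lib]; rule 11 [deploy_prod ∧ cfg_changed → cache_stale]; rule 15 [format_ok → hdr_changed]. Adds link_lib, cache_stale, hdr_changed.
Round 3: rule 8 [link_lib → lint_clean]; rule 9 [hdr_changed ∧ cache_stale → tag_release]. Adds lint_clean, tag_release.
Round 4: rule 5 [run_integ ∧ tag_release → cond_5]; rule 12 [lint_clean ∧ tag_release ∧ run_integ → compile_b]. Adds cond_5, compile_b.
Round 5: rule 2 [compile_b → deploy_stage]. Adds deploy_stage.
Round 6: rule 7 [deploy_stage ∧ rollback_ready → link_bin]. Adds link_bin.
Round 7: rule 13 [cond_3 ∧ link_bin → cond_4]. Adds cond_4.
Closure: {artifact_signed, cache_hit, cache_stale, cfg_changed, compile_a, compile_b, compile_c, cond_1, cond_2, cond_3, cond_4, cond_5, deploy_prod, deploy_stage, format_ok, gen_docs, hdr_changed, link_bin, link_lib, lint_clean, publish_ok, rollback_ready, run_integ, run_unit, src_changed, tag_release, tests_changed} — 27 facts.

27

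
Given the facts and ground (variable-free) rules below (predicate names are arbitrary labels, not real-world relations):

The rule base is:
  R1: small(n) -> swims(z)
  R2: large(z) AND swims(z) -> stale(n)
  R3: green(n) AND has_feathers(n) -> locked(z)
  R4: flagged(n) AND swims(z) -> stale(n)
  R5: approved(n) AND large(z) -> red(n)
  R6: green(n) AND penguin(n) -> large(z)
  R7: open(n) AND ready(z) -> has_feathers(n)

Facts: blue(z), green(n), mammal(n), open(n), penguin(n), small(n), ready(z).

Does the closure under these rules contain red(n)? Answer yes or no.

no

Round 1 fires R1, R6, R7, giving swims(z), large(z), has_feathers(n).
Round 2 fires R2, R3, giving stale(n), locked(z).
Fixed point reached. red(n) is concluded only by R5; R5 needs approved(n) (never derived).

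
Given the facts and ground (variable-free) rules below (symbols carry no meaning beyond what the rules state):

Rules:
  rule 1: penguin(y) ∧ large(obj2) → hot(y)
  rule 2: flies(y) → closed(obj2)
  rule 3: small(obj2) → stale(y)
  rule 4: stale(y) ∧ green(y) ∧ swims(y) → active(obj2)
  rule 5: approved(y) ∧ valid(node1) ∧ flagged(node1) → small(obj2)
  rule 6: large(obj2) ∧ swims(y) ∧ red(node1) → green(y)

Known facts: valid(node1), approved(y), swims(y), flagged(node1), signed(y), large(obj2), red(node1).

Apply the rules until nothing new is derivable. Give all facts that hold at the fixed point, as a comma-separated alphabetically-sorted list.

Round 1 fires rule 5, rule 6, giving small(obj2), green(y).
Round 2 fires rule 3, giving stale(y).
Round 3 fires rule 4, giving active(obj2).

active(obj2), approved(y), flagged(node1), green(y), large(obj2), red(node1), signed(y), small(obj2), stale(y), swims(y), valid(node1)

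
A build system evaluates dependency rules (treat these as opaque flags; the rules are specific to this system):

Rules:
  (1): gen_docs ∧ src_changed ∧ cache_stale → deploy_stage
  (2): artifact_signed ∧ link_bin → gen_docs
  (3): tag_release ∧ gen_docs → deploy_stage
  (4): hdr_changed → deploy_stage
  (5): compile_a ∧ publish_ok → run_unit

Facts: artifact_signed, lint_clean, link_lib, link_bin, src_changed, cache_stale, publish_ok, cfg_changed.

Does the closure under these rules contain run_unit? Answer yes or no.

[1] (2) [artifact_signed ∧ link_bin → gen_docs]. ⇒ new: gen_docs.
[2] (1) [gen_docs ∧ src_changed ∧ cache_stale → deploy_stage]. ⇒ new: deploy_stage.
Fixed point reached. run_unit is concluded only by (5); (5) needs compile_a (never derived).

no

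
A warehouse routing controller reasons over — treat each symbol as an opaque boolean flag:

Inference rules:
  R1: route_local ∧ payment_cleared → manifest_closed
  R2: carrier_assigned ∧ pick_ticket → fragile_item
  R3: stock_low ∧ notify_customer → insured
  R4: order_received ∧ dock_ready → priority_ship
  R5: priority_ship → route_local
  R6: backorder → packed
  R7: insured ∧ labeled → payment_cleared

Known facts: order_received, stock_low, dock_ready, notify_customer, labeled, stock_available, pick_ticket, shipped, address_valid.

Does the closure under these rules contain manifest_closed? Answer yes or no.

[1] R3 [stock_low ∧ notify_customer → insured]; R4 [order_received ∧ dock_ready → priority_ship]. ⇒ new: insured, priority_ship.
[2] R5 [priority_ship → route_local]; R7 [insured ∧ labeled → payment_cleared]. ⇒ new: route_local, payment_cleared.
[3] R1 [route_local ∧ payment_cleared → manifest_closed]. ⇒ new: manifest_closed.
manifest_closed appears in round 3, so it is derivable.

yes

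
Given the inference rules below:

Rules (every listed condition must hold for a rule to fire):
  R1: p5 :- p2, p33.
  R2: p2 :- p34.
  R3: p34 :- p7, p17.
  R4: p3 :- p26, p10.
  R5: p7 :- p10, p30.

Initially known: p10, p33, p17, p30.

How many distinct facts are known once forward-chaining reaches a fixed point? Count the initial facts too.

8

Round 1 — R5, derive p7.
Round 2 — R3, derive p34.
Round 3 — R2, derive p2.
Round 4 — R1, derive p5.
Closure: {p10, p17, p2, p30, p33, p34, p5, p7} — 8 facts.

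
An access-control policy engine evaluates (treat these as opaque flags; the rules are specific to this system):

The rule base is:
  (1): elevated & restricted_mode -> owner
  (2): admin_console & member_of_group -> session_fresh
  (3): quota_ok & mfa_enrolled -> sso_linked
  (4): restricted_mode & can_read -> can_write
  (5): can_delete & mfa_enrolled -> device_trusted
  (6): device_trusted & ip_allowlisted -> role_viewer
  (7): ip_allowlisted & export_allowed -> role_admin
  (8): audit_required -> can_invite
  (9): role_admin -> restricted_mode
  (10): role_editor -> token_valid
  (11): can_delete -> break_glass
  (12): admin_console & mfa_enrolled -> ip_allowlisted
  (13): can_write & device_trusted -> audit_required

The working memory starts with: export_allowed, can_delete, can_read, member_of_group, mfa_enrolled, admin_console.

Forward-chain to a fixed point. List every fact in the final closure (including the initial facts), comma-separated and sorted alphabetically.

[1] (2) [admin_console & member_of_group -> session_fresh]; (5) [can_delete & mfa_enrolled -> device_trusted]; (11) [can_delete -> break_glass]; (12) [admin_console & mfa_enrolled -> ip_allowlisted]. ⇒ new: session_fresh, device_trusted, break_glass, ip_allowlisted.
[2] (6) [device_trusted & ip_allowlisted -> role_viewer]; (7) [ip_allowlisted & export_allowed -> role_admin]. ⇒ new: role_viewer, role_admin.
[3] (9) [role_admin -> restricted_mode]. ⇒ new: restricted_mode.
[4] (4) [restricted_mode & can_read -> can_write]. ⇒ new: can_write.
[5] (13) [can_write & device_trusted -> audit_required]. ⇒ new: audit_required.
[6] (8) [audit_required -> can_invite]. ⇒ new: can_invite.

admin_console, audit_required, break_glass, can_delete, can_invite, can_read, can_write, device_trusted, export_allowed, ip_allowlisted, member_of_group, mfa_enrolled, restricted_mode, role_admin, role_viewer, session_fresh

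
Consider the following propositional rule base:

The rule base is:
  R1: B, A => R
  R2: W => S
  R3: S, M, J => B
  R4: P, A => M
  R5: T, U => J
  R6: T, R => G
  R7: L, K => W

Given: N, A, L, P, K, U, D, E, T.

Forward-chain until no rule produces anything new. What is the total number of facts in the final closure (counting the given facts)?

16

Round 1: R4 [P, A => M]; R5 [T, U => J]; R7 [L, K => W]. Adds M, J, W.
Round 2: R2 [W => S]. Adds S.
Round 3: R3 [S, M, J => B]. Adds B.
Round 4: R1 [B, A => R]. Adds R.
Round 5: R6 [T, R => G]. Adds G.
Closure: {A, B, D, E, G, J, K, L, M, N, P, R, S, T, U, W} — 16 facts.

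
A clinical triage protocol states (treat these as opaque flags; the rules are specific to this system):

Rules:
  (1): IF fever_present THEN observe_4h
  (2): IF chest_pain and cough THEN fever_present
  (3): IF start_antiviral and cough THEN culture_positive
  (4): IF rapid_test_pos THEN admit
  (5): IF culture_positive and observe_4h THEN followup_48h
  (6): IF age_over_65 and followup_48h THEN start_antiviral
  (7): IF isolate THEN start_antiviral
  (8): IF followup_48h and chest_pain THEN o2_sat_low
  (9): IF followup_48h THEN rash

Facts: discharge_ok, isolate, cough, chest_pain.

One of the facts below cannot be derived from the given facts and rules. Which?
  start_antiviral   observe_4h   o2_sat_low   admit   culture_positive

Round 1: (2) [IF chest_pain and cough THEN fever_present]; (7) [IF isolate THEN start_antiviral]. Adds fever_present, start_antiviral.
Round 2: (1) [IF fever_present THEN observe_4h]; (3) [IF start_antiviral and cough THEN culture_positive]. Adds observe_4h, culture_positive.
Round 3: (5) [IF culture_positive and observe_4h THEN followup_48h]. Adds followup_48h.
Round 4: (8) [IF followup_48h and chest_pain THEN o2_sat_low]; (9) [IF followup_48h THEN rash]. Adds o2_sat_low, rash.
Derived: start_antiviral (round 1), observe_4h (round 2), culture_positive (round 2), o2_sat_low (round 4). admit never appears in any round.

admit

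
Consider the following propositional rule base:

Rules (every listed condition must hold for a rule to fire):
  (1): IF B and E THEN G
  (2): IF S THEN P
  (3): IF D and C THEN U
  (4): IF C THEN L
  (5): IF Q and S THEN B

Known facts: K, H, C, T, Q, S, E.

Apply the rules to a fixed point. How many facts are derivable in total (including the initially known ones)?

11

Round 1 — (2), (4), (5), derive P, L, B.
Round 2 — (1), derive G.
Closure: {B, C, E, G, H, K, L, P, Q, S, T} — 11 facts.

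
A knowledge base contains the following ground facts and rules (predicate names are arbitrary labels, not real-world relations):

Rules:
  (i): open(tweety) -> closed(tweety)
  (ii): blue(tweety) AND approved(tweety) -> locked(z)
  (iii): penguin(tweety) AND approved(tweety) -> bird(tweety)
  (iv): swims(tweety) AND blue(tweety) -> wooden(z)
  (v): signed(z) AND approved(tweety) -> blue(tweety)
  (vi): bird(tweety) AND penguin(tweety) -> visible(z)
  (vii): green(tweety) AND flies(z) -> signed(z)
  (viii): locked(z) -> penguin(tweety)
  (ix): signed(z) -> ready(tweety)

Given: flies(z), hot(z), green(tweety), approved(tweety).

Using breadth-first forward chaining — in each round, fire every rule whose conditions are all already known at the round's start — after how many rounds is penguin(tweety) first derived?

4

[1] (vii) [green(tweety) AND flies(z) -> signed(z)]. ⇒ new: signed(z).
[2] (v) [signed(z) AND approved(tweety) -> blue(tweety)]; (ix) [signed(z) -> ready(tweety)]. ⇒ new: blue(tweety), ready(tweety).
[3] (ii) [blue(tweety) AND approved(tweety) -> locked(z)]. ⇒ new: locked(z).
[4] (viii) [locked(z) -> penguin(tweety)]. ⇒ new: penguin(tweety).
penguin(tweety) first appears in round 4.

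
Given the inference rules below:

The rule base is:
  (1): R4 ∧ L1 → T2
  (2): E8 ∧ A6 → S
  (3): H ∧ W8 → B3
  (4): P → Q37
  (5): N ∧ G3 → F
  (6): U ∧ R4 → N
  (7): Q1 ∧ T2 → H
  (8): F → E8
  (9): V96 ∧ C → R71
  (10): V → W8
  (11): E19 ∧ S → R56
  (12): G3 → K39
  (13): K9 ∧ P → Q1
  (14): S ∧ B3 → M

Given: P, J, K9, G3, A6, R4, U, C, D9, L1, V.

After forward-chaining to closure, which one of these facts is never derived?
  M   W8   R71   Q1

R71

Round 1: (1) [R4 ∧ L1 → T2]; (4) [P → Q37]; (6) [U ∧ R4 → N]; (10) [V → W8]; (12) [G3 → K39]; (13) [K9 ∧ P → Q1]. New: T2, Q37, N, W8, K39, Q1.
Round 2: (5) [N ∧ G3 → F]; (7) [Q1 ∧ T2 → H]. New: F, H.
Round 3: (3) [H ∧ W8 → B3]; (8) [F → E8]. New: B3, E8.
Round 4: (2) [E8 ∧ A6 → S]. New: S.
Round 5: (14) [S ∧ B3 → M]. New: M.
Derived: W8 (round 1), M (round 5), Q1 (round 1). R71 never appears in any round.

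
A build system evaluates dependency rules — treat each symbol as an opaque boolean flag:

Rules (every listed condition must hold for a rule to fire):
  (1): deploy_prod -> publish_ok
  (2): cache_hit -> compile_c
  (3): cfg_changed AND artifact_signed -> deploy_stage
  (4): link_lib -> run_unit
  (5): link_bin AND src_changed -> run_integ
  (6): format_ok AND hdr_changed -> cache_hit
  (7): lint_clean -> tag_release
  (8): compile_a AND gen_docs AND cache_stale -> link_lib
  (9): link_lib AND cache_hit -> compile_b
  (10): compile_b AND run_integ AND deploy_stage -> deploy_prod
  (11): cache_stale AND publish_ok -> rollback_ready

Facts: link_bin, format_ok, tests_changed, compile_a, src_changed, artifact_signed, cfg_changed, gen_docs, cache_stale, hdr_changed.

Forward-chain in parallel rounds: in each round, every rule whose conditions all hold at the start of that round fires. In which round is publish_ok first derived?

Round 1 fires (3), (5), (6), (8), giving deploy_stage, run_integ, cache_hit, link_lib.
Round 2 fires (2), (4), (9), giving compile_c, run_unit, compile_b.
Round 3 fires (10), giving deploy_prod.
Round 4 fires (1), giving publish_ok.
publish_ok first appears in round 4.

4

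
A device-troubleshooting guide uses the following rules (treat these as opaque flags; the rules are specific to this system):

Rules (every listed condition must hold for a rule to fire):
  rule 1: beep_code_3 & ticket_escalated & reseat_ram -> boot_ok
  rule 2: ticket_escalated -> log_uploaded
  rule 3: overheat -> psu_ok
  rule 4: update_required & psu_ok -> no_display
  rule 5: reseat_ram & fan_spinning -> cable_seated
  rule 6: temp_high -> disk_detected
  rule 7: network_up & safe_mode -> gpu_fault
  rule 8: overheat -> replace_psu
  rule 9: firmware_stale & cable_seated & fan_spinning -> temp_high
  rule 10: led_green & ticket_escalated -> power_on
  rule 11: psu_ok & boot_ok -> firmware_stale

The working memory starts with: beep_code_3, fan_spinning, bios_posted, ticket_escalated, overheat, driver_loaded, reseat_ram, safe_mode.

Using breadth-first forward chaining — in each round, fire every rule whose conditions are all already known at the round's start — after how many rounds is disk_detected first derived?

4

Round 1 fires rule 1, rule 2, rule 3, rule 5, rule 8, giving boot_ok, log_uploaded, psu_ok, cable_seated, replace_psu.
Round 2 fires rule 11, giving firmware_stale.
Round 3 fires rule 9, giving temp_high.
Round 4 fires rule 6, giving disk_detected.
disk_detected first appears in round 4.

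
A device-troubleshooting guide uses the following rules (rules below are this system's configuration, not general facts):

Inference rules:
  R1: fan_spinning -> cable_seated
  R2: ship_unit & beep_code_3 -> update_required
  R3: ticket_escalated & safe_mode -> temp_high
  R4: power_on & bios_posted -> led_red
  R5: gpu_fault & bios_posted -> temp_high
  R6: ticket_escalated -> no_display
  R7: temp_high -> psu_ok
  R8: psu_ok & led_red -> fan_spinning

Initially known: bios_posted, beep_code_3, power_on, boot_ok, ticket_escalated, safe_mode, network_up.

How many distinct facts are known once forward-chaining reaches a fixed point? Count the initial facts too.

Round 1 fires R3, R4, R6, giving temp_high, led_red, no_display.
Round 2 fires R7, giving psu_ok.
Round 3 fires R8, giving fan_spinning.
Round 4 fires R1, giving cable_seated.
Closure: {beep_code_3, bios_posted, boot_ok, cable_seated, fan_spinning, led_red, network_up, no_display, power_on, psu_ok, safe_mode, temp_high, ticket_escalated} — 13 facts.

13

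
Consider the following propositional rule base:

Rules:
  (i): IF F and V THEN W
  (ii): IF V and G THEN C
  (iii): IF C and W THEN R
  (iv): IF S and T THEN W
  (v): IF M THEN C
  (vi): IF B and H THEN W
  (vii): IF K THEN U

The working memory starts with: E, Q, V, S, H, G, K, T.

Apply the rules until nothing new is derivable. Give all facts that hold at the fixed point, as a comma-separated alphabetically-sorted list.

C, E, G, H, K, Q, R, S, T, U, V, W

Round 1 fires (ii), (iv), (vii), giving C, W, U.
Round 2 fires (iii), giving R.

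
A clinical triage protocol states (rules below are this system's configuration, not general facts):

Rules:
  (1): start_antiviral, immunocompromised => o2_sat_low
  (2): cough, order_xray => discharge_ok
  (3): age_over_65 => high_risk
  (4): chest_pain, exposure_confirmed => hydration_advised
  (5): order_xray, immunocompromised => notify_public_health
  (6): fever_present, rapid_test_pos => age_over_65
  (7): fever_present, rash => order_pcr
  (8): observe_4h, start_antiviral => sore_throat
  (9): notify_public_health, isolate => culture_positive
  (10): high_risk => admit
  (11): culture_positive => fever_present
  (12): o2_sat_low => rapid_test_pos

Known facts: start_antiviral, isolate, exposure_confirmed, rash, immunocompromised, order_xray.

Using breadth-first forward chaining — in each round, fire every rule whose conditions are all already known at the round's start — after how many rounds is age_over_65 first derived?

Round 1 — (1), (5), derive o2_sat_low, notify_public_health.
Round 2 — (9), (12), derive culture_positive, rapid_test_pos.
Round 3 — (11), derive fever_present.
Round 4 — (6), (7), derive age_over_65, order_pcr.
age_over_65 first appears in round 4.

4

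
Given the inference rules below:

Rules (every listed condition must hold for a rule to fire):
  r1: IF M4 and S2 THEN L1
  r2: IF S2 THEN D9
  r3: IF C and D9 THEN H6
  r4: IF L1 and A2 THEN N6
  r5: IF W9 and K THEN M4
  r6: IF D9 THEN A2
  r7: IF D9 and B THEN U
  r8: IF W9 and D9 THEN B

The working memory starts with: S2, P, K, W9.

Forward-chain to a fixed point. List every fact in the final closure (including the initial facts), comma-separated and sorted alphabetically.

Round 1 — r2, r5, derive D9, M4.
Round 2 — r1, r6, r8, derive L1, A2, B.
Round 3 — r4, r7, derive N6, U.

A2, B, D9, K, L1, M4, N6, P, S2, U, W9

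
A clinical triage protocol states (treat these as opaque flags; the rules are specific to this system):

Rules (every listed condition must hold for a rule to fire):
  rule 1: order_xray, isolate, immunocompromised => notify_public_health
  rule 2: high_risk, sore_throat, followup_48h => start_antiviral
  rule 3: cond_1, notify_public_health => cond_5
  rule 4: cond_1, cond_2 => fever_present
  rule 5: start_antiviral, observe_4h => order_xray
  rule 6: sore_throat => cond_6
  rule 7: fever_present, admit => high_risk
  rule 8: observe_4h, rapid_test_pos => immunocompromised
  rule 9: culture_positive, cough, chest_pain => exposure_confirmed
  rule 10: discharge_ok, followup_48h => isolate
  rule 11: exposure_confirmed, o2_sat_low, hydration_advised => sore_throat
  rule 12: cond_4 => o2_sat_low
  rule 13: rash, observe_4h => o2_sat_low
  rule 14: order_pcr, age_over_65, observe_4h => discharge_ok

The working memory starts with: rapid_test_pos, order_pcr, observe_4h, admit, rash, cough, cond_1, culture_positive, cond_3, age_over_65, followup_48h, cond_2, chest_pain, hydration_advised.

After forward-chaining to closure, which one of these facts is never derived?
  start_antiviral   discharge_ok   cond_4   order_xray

[1] rule 4 [cond_1, cond_2 => fever_present]; rule 8 [observe_4h, rapid_test_pos => immunocompromised]; rule 9 [culture_positive, cough, chest_pain => exposure_confirmed]; rule 13 [rash, observe_4h => o2_sat_low]; rule 14 [order_pcr, age_over_65, observe_4h => discharge_ok]. ⇒ new: fever_present, immunocompromised, exposure_confirmed, o2_sat_low, discharge_ok.
[2] rule 7 [fever_present, admit => high_risk]; rule 10 [discharge_ok, followup_48h => isolate]; rule 11 [exposure_confirmed, o2_sat_low, hydration_advised => sore_throat]. ⇒ new: high_risk, isolate, sore_throat.
[3] rule 2 [high_risk, sore_throat, followup_48h => start_antiviral]; rule 6 [sore_throat => cond_6]. ⇒ new: start_antiviral, cond_6.
[4] rule 5 [start_antiviral, observe_4h => order_xray]. ⇒ new: order_xray.
[5] rule 1 [order_xray, isolate, immunocompromised => notify_public_health]. ⇒ new: notify_public_health.
[6] rule 3 [cond_1, notify_public_health => cond_5]. ⇒ new: cond_5.
Derived: discharge_ok (round 1), order_xray (round 4), start_antiviral (round 3). cond_4 never appears in any round.

cond_4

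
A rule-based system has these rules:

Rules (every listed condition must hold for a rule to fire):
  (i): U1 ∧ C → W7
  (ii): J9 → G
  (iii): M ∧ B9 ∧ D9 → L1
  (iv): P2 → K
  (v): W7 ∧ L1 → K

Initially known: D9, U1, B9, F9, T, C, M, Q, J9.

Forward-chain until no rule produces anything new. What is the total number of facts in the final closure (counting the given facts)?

Round 1: (i) [U1 ∧ C → W7]; (ii) [J9 → G]; (iii) [M ∧ B9 ∧ D9 → L1]. New: W7, G, L1.
Round 2: (v) [W7 ∧ L1 → K]. New: K.
Closure: {B9, C, D9, F9, G, J9, K, L1, M, Q, T, U1, W7} — 13 facts.

13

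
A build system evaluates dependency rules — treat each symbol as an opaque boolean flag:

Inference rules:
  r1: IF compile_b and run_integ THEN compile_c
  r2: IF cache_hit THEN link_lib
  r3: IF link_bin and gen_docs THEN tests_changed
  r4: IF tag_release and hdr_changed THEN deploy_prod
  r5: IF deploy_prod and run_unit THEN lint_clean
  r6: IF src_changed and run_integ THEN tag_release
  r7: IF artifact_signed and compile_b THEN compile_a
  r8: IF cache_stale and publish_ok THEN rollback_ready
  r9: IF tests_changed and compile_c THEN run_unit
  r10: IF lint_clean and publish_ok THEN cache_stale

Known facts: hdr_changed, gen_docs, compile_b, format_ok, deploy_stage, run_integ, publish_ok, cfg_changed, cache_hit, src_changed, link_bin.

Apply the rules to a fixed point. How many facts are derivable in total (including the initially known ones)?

Round 1 fires r1, r2, r3, r6, giving compile_c, link_lib, tests_changed, tag_release.
Round 2 fires r4, r9, giving deploy_prod, run_unit.
Round 3 fires r5, giving lint_clean.
Round 4 fires r10, giving cache_stale.
Round 5 fires r8, giving rollback_ready.
Closure: {cache_hit, cache_stale, cfg_changed, compile_b, compile_c, deploy_prod, deploy_stage, format_ok, gen_docs, hdr_changed, link_bin, link_lib, lint_clean, publish_ok, rollback_ready, run_integ, run_unit, src_changed, tag_release, tests_changed} — 20 facts.

20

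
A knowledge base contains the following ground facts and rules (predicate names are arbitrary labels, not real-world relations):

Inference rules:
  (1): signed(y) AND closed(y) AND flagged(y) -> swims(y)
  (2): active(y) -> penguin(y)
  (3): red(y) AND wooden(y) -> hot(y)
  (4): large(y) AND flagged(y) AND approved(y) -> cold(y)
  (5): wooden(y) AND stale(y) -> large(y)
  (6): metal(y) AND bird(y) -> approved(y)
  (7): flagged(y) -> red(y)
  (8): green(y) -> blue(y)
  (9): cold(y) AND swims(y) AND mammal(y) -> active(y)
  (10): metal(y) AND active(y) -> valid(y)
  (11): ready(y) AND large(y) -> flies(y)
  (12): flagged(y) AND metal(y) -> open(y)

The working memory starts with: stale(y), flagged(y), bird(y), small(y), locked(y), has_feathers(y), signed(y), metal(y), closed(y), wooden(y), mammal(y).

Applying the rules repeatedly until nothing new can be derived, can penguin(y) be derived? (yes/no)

yes

Round 1: (1) [signed(y) AND closed(y) AND flagged(y) -> swims(y)]; (5) [wooden(y) AND stale(y) -> large(y)]; (6) [metal(y) AND bird(y) -> approved(y)]; (7) [flagged(y) -> red(y)]; (12) [flagged(y) AND metal(y) -> open(y)]. New: swims(y), large(y), approved(y), red(y), open(y).
Round 2: (3) [red(y) AND wooden(y) -> hot(y)]; (4) [large(y) AND flagged(y) AND approved(y) -> cold(y)]. New: hot(y), cold(y).
Round 3: (9) [cold(y) AND swims(y) AND mammal(y) -> active(y)]. New: active(y).
Round 4: (2) [active(y) -> penguin(y)]; (10) [metal(y) AND active(y) -> valid(y)]. New: penguin(y), valid(y).
penguin(y) appears in round 4, so it is derivable.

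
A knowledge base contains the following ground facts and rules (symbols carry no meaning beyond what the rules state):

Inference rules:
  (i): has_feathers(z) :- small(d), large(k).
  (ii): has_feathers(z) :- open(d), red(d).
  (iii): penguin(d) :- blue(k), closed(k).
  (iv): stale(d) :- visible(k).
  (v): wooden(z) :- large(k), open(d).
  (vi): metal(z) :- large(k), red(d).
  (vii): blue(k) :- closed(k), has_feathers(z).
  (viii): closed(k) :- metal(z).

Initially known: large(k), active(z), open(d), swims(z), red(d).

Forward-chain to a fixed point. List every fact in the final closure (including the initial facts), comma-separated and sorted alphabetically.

Round 1: (ii) [has_feathers(z) :- open(d), red(d).]; (v) [wooden(z) :- large(k), open(d).]; (vi) [metal(z) :- large(k), red(d).]. Adds has_feathers(z), wooden(z), metal(z).
Round 2: (viii) [closed(k) :- metal(z).]. Adds closed(k).
Round 3: (vii) [blue(k) :- closed(k), has_feathers(z).]. Adds blue(k).
Round 4: (iii) [penguin(d) :- blue(k), closed(k).]. Adds penguin(d).

active(z), blue(k), closed(k), has_feathers(z), large(k), metal(z), open(d), penguin(d), red(d), swims(z), wooden(z)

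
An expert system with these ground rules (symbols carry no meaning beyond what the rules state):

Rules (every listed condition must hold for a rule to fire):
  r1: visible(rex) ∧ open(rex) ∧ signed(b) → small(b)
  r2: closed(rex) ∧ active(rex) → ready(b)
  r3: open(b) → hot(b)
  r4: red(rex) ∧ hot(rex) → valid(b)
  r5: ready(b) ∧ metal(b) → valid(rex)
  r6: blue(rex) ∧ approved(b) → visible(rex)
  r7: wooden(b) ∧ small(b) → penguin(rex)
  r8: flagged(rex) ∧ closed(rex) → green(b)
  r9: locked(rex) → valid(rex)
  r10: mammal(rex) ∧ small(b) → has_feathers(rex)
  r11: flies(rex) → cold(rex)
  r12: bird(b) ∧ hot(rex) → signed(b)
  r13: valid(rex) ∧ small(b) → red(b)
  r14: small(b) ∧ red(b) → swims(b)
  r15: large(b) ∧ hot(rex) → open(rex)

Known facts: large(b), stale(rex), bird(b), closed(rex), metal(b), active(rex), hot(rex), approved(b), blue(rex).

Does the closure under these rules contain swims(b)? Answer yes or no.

yes

Round 1: r2 [closed(rex) ∧ active(rex) → ready(b)]; r6 [blue(rex) ∧ approved(b) → visible(rex)]; r12 [bird(b) ∧ hot(rex) → signed(b)]; r15 [large(b) ∧ hot(rex) → open(rex)]. Adds ready(b), visible(rex), signed(b), open(rex).
Round 2: r1 [visible(rex) ∧ open(rex) ∧ signed(b) → small(b)]; r5 [ready(b) ∧ metal(b) → valid(rex)]. Adds small(b), valid(rex).
Round 3: r13 [valid(rex) ∧ small(b) → red(b)]. Adds red(b).
Round 4: r14 [small(b) ∧ red(b) → swims(b)]. Adds swims(b).
swims(b) appears in round 4, so it is derivable.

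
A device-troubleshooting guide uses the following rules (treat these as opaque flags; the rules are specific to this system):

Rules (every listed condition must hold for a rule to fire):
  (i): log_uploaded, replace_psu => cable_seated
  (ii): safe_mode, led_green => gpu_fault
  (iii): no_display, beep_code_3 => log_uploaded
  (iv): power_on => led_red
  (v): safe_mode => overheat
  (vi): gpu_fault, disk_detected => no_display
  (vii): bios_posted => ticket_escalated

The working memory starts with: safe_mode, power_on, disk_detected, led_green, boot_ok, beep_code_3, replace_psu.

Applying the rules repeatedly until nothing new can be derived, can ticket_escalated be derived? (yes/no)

Round 1: (ii) [safe_mode, led_green => gpu_fault]; (iv) [power_on => led_red]; (v) [safe_mode => overheat]. Adds gpu_fault, led_red, overheat.
Round 2: (vi) [gpu_fault, disk_detected => no_display]. Adds no_display.
Round 3: (iii) [no_display, beep_code_3 => log_uploaded]. Adds log_uploaded.
Round 4: (i) [log_uploaded, replace_psu => cable_seated]. Adds cable_seated.
Fixed point reached. ticket_escalated is concluded only by (vii); (vii) needs bios_posted (never derived).

no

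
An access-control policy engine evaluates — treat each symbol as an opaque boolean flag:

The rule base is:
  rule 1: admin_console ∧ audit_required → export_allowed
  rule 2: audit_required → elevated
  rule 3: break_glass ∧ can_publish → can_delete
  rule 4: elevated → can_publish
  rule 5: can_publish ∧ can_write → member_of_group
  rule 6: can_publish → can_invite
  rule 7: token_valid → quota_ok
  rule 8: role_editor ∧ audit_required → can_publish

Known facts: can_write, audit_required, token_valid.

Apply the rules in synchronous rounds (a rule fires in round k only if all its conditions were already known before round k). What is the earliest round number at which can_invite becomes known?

3

Round 1: rule 2 [audit_required → elevated]; rule 7 [token_valid → quota_ok]. New: elevated, quota_ok.
Round 2: rule 4 [elevated → can_publish]. New: can_publish.
Round 3: rule 5 [can_publish ∧ can_write → member_of_group]; rule 6 [can_publish → can_invite]. New: member_of_group, can_invite.
can_invite first appears in round 3.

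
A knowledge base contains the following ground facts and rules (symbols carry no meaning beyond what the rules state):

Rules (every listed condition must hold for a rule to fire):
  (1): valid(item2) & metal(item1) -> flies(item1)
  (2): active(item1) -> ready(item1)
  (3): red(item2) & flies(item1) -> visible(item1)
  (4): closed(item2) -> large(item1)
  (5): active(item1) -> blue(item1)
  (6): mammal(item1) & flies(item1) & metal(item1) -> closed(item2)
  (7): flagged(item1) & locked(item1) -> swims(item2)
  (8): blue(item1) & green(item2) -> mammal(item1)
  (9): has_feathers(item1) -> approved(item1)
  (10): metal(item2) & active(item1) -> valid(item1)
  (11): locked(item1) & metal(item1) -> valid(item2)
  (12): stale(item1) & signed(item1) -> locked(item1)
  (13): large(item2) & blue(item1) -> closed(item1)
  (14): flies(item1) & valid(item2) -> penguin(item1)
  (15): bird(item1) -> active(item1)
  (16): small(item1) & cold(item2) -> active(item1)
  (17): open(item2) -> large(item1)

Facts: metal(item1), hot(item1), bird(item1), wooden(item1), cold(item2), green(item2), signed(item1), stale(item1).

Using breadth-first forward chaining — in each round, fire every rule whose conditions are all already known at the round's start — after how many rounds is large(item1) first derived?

Round 1: (12) [stale(item1) & signed(item1) -> locked(item1)]; (15) [bird(item1) -> active(item1)]. New: locked(item1), active(item1).
Round 2: (2) [active(item1) -> ready(item1)]; (5) [active(item1) -> blue(item1)]; (11) [locked(item1) & metal(item1) -> valid(item2)]. New: ready(item1), blue(item1), valid(item2).
Round 3: (1) [valid(item2) & metal(item1) -> flies(item1)]; (8) [blue(item1) & green(item2) -> mammal(item1)]. New: flies(item1), mammal(item1).
Round 4: (6) [mammal(item1) & flies(item1) & metal(item1) -> closed(item2)]; (14) [flies(item1) & valid(item2) -> penguin(item1)]. New: closed(item2), penguin(item1).
Round 5: (4) [closed(item2) -> large(item1)]. New: large(item1).
large(item1) first appears in round 5.

5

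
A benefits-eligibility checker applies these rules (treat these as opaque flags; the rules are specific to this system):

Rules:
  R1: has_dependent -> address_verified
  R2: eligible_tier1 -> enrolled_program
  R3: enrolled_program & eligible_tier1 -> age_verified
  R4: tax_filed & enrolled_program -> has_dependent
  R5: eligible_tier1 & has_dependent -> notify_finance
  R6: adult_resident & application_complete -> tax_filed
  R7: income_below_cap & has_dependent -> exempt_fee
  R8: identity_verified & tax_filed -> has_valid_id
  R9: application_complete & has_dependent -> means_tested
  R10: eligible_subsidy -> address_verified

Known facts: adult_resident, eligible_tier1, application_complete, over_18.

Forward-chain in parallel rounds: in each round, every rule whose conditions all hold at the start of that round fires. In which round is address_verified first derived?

Round 1: R2 [eligible_tier1 -> enrolled_program]; R6 [adult_resident & application_complete -> tax_filed]. New: enrolled_program, tax_filed.
Round 2: R3 [enrolled_program & eligible_tier1 -> age_verified]; R4 [tax_filed & enrolled_program -> has_dependent]. New: age_verified, has_dependent.
Round 3: R1 [has_dependent -> address_verified]; R5 [eligible_tier1 & has_dependent -> notify_finance]; R9 [application_complete & has_dependent -> means_tested]. New: address_verified, notify_finance, means_tested.
address_verified first appears in round 3.

3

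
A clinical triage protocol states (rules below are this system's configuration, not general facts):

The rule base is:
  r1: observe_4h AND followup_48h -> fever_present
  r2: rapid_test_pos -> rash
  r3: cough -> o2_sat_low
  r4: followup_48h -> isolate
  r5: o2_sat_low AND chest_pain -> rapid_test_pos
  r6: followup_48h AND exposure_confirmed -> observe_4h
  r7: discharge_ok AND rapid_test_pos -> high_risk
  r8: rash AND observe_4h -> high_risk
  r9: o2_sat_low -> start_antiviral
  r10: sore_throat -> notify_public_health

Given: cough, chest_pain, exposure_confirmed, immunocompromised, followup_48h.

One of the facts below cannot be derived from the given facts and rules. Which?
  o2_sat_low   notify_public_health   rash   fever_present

Round 1 — r3, r4, r6, derive o2_sat_low, isolate, observe_4h.
Round 2 — r1, r5, r9, derive fever_present, rapid_test_pos, start_antiviral.
Round 3 — r2, derive rash.
Round 4 — r8, derive high_risk.
Derived: rash (round 3), o2_sat_low (round 1), fever_present (round 2). notify_public_health never appears in any round.

notify_public_health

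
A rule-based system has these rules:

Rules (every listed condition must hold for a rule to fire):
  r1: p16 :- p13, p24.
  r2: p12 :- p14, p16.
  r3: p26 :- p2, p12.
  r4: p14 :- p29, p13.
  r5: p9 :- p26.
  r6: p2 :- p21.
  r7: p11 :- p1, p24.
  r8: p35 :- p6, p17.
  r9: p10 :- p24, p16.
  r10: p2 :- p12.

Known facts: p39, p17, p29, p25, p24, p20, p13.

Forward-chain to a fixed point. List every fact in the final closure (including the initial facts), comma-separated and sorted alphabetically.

Round 1: r1 [p16 :- p13, p24.]; r4 [p14 :- p29, p13.]. New: p16, p14.
Round 2: r2 [p12 :- p14, p16.]; r9 [p10 :- p24, p16.]. New: p12, p10.
Round 3: r10 [p2 :- p12.]. New: p2.
Round 4: r3 [p26 :- p2, p12.]. New: p26.
Round 5: r5 [p9 :- p26.]. New: p9.

p10, p12, p13, p14, p16, p17, p2, p20, p24, p25, p26, p29, p39, p9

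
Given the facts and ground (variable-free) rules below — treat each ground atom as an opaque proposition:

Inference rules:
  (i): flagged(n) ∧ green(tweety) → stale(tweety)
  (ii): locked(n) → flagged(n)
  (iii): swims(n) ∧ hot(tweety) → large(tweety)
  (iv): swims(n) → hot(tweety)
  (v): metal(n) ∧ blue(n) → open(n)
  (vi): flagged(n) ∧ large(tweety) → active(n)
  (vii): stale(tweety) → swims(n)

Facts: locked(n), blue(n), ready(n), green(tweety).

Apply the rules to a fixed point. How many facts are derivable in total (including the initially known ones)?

[1] (ii) [locked(n) → flagged(n)]. ⇒ new: flagged(n).
[2] (i) [flagged(n) ∧ green(tweety) → stale(tweety)]. ⇒ new: stale(tweety).
[3] (vii) [stale(tweety) → swims(n)]. ⇒ new: swims(n).
[4] (iv) [swims(n) → hot(tweety)]. ⇒ new: hot(tweety).
[5] (iii) [swims(n) ∧ hot(tweety) → large(tweety)]. ⇒ new: large(tweety).
[6] (vi) [flagged(n) ∧ large(tweety) → active(n)]. ⇒ new: active(n).
Closure: {active(n), blue(n), flagged(n), green(tweety), hot(tweety), large(tweety), locked(n), ready(n), stale(tweety), swims(n)} — 10 facts.

10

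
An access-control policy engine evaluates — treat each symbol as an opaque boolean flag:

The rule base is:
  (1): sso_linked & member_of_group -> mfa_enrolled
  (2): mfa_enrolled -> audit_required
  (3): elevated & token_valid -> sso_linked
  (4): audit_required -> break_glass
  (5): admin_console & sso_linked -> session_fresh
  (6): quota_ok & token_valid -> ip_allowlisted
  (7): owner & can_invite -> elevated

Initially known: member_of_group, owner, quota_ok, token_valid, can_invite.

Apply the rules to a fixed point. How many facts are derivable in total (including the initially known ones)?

11

Round 1: (6) [quota_ok & token_valid -> ip_allowlisted]; (7) [owner & can_invite -> elevated]. New: ip_allowlisted, elevated.
Round 2: (3) [elevated & token_valid -> sso_linked]. New: sso_linked.
Round 3: (1) [sso_linked & member_of_group -> mfa_enrolled]. New: mfa_enrolled.
Round 4: (2) [mfa_enrolled -> audit_required]. New: audit_required.
Round 5: (4) [audit_required -> break_glass]. New: break_glass.
Closure: {audit_required, break_glass, can_invite, elevated, ip_allowlisted, member_of_group, mfa_enrolled, owner, quota_ok, sso_linked, token_valid} — 11 facts.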